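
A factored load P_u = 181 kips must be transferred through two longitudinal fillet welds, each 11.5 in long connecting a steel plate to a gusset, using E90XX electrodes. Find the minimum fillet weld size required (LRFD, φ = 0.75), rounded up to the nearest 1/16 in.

E90XX → F_EXX = 90 ksi.
Total weld length L = 23 in.
Required throat t_e = P_u / (φ × 0.6 F_EXX × L) = 181 / (0.75 × 0.6 × 90 × 23) = 0.1943 in.
Required leg w = t_e / 0.707 = 0.2748 in → use 5/16 in.

w = 5/16 in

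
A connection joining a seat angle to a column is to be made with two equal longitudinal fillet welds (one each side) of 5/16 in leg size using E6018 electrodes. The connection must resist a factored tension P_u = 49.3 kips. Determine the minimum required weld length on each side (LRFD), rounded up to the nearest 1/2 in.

E60XX → F_EXX = 60 ksi.
Throat t_e = 0.707 × 0.3125 = 0.2209 in.
φr_n = 0.75 × 0.6 × 60 × 0.2209 = 5.965 kips/in.
L_req = P_u / φr_n = 49.3 / 5.965 = 8.264 in total.
Per side: 8.264 / 2 = 4.132 in.
Round up → use L = 4.5 in on each side.

L = 4.5 in on each side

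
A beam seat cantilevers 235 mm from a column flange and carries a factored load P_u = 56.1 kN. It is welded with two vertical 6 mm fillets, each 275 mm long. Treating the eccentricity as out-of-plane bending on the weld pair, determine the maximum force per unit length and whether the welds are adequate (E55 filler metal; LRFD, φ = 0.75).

E55XX → F_EXX = 550 MPa.
L_w = 2 × 275 = 550 mm; section modulus (unit throat) S = 2 × L²/6 = 25210 mm².
Direct shear f_v = P/L_w = 56.1×10³/550 = 102 N/mm.
Moment M = P × e = 56.1×10³ × 235 = 13184000 N·mm; bending f_b = M/S = 523 N/mm.
f_max = √(f_v² + f_b²) = √(102² + 523²) = 532.8 N/mm.
φr_n = 0.75 × 0.6 × 550 × (0.707 × 6) = 1050 N/mm → adequate.

f_max ≈ 533 N/mm; adequate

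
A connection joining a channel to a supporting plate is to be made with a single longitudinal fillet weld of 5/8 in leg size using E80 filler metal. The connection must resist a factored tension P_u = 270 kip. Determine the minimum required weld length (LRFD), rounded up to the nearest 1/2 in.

L = 17 in

E80XX → F_EXX = 80 ksi.
Throat t_e = 0.707 × 0.625 = 0.4419 in.
φr_n = 0.75 × 0.6 × 80 × 0.4419 = 15.91 kip/in.
L_req = P_u / φr_n = 270 / 15.91 = 16.97 in total.
Round up → use L = 17 in.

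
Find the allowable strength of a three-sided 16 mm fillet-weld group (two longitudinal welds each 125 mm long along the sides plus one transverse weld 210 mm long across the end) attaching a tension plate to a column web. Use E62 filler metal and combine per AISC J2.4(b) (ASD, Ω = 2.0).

R_n/Ω ≈ 1110 kN

E62XX → F_EXX = 620 MPa.
t_e = 0.707 × 16 = 11.31 mm.
R_nwl = 0.6 × 620 × 11.31 × 250 × 10⁻³ = 1052 kN (longitudinal, 2 welds).
R_nwt = 0.6 × 620 × 11.31 × 210 × 10⁻³ = 883.7 kN (transverse, base value).
(i) R_nwl + R_nwt = 1936 kN; (ii) 0.85 R_nwl + 1.5 R_nwt = 2220 kN.
R_n = max = 2220 kN [governs: (ii)]; R_n/Ω = 1110 kN.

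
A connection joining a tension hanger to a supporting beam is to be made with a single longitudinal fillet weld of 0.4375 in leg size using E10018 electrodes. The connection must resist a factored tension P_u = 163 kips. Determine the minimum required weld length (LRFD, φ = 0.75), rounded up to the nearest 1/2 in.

E100XX → F_EXX = 100 ksi.
Throat t_e = 0.707 × 0.4375 = 0.3093 in.
φr_n = 0.75 × 0.6 × 100 × 0.3093 = 13.92 kips/in.
L_req = P_u / φr_n = 163 / 13.92 = 11.71 in total.
Round up → use L = 12 in.

L = 12 in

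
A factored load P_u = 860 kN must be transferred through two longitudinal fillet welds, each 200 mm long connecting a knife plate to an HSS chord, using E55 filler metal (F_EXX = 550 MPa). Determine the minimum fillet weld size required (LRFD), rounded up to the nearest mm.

Total weld length L = 400 mm.
Required throat t_e = P_u / (φ × 0.6 F_EXX × L) = 860 / (0.75 × 0.6 × 550 × 400 × 10⁻³) = 8.687 mm.
Required leg w = t_e / 0.707 = 12.29 mm → use 13 mm.

w = 13 mm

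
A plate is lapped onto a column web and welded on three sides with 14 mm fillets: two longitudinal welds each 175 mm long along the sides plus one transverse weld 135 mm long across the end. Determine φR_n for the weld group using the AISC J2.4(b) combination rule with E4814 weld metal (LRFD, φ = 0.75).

φR_n ≈ 1070 kN

E48XX → F_EXX = 480 MPa.
t_e = 0.707 × 14 = 9.898 mm.
R_nwl = 0.6 × 480 × 9.898 × 350 × 10⁻³ = 997.7 kN (longitudinal, 2 welds).
R_nwt = 0.6 × 480 × 9.898 × 135 × 10⁻³ = 384.8 kN (transverse, base value).
(i) R_nwl + R_nwt = 1383 kN; (ii) 0.85 R_nwl + 1.5 R_nwt = 1425 kN.
R_n = max = 1425 kN [governs: (ii)]; φR_n = 1069 kN.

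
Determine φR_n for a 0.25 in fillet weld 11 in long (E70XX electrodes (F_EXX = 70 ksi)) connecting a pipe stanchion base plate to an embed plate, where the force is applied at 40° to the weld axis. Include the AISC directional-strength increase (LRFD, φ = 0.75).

t_e = 0.707 × 0.25 = 0.1767 in; A_we = 0.1767 × 11 = 1.944 in².
Directional factor: 1.0 + 0.5 sin^1.5(40°) = 1.258.
F_nw = 0.6 × 70 × 1.258 = 52.82 ksi.
φR_n = 0.75 × 52.82 × 1.944 = 77.02 kip.

φR_n ≈ 77 kip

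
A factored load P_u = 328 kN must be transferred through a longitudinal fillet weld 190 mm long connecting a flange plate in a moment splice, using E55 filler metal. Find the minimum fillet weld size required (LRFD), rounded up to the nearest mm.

w = 10 mm

E55XX → F_EXX = 550 MPa.
Total weld length L = 190 mm.
Required throat t_e = P_u / (φ × 0.6 F_EXX × L) = 328 / (0.75 × 0.6 × 550 × 190 × 10⁻³) = 6.975 mm.
Required leg w = t_e / 0.707 = 9.866 mm → use 10 mm.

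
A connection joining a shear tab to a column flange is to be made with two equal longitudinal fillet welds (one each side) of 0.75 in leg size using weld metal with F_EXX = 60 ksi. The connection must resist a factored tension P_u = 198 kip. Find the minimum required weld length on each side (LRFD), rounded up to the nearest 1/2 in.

Throat t_e = 0.707 × 0.75 = 0.5302 in.
φr_n = 0.75 × 0.6 × 60 × 0.5302 = 14.32 kip/in.
L_req = P_u / φr_n = 198 / 14.32 = 13.83 in total.
Per side: 13.83 / 2 = 6.915 in.
Round up → use L = 7 in on each side.

L = 7 in on each side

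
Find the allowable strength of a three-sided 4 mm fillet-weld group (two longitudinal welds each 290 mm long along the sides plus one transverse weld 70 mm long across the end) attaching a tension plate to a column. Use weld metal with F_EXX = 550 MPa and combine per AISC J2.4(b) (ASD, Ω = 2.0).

R_n/Ω ≈ 303 kN

t_e = 0.707 × 4 = 2.828 mm.
R_nwl = 0.6 × 550 × 2.828 × 580 × 10⁻³ = 541.3 kN (longitudinal, 2 welds).
R_nwt = 0.6 × 550 × 2.828 × 70 × 10⁻³ = 65.33 kN (transverse, base value).
(i) R_nwl + R_nwt = 606.6 kN; (ii) 0.85 R_nwl + 1.5 R_nwt = 558.1 kN.
R_n = max = 606.6 kN [governs: (i)]; R_n/Ω = 303.3 kN.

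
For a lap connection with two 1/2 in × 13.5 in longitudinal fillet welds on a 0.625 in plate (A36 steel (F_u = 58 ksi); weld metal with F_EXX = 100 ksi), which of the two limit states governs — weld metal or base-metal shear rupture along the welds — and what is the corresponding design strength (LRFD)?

φR_n ≈ 430 kips (weld metal governs)

t_e = 0.707 × 0.5 = 0.3535 in; L = 27 in.
Weld metal: φR_n = 0.75 × 0.6 × 100 × 0.3535 × 27 = 429.5 kips.
Base metal (shear rupture): φR_n = 0.75 × 0.6 × 58 × 0.625 × 27 = 440.4 kips.
Governing: weld metal.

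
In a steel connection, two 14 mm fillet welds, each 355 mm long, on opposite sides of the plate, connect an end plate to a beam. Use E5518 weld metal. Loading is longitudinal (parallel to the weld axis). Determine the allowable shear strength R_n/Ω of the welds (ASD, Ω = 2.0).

R_n/Ω ≈ 1160 kN

E55XX → F_EXX = 550 MPa.
Effective throat t_e = 0.707 × 14 = 9.898 mm.
Total length L = 710 mm; A_we = 9.898 × 710 = 7028 mm².
F_nw = 0.6 F_EXX = 0.6 × 550 = 330 MPa.
R_n = 330 × 7028 × 10⁻³ = 2319 kN; R_n/Ω = 2319/2.0 = 1160 kN.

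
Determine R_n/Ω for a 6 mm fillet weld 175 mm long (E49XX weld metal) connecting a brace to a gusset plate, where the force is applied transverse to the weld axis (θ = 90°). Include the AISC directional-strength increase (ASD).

E49XX → F_EXX = 490 MPa.
t_e = 0.707 × 6 = 4.242 mm; A_we = 4.242 × 175 = 742.4 mm².
Directional factor: 1.0 + 0.5 sin^1.5(90°) = 1.5.
F_nw = 0.6 × 490 × 1.5 = 441 MPa.
R_n/Ω = (441 × 742.4) / 2.0 × 10⁻³ = 163.7 kN.

R_n/Ω ≈ 164 kN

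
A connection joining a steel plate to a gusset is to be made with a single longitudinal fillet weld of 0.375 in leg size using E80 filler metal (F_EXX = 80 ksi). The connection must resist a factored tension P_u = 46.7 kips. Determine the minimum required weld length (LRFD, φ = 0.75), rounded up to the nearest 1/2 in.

L = 5 in

Throat t_e = 0.707 × 0.375 = 0.2651 in.
φr_n = 0.75 × 0.6 × 80 × 0.2651 = 9.544 kips/in.
L_req = P_u / φr_n = 46.7 / 9.544 = 4.893 in total.
Round up → use L = 5 in.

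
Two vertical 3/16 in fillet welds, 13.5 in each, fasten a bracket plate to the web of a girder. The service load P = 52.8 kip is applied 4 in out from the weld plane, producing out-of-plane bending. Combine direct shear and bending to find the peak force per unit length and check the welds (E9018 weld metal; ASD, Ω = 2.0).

f_max ≈ 3.99 kip/in; NOT adequate

E90XX → F_EXX = 90 ksi.
L_w = 2 × 13.5 = 27 in; section modulus (unit throat) S = 2 × L²/6 = 60.75 in².
Direct shear f_v = P/L_w = 52.8/27 = 1.956 kip/in.
Moment M = P × e = 52.8 × 4 = 211.2 kip·in; bending f_b = M/S = 3.477 kip/in.
f_max = √(f_v² + f_b²) = √(1.956² + 3.477²) = 3.989 kip/in.
r_n/Ω = (1/2.0) × 0.6 × 90 × (0.707 × 0.1875) = 3.579 kip/in → NOT adequate.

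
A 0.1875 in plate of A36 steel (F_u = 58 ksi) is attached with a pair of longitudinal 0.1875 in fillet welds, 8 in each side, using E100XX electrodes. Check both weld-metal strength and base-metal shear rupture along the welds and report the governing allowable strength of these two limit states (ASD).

E100XX → F_EXX = 100 ksi.
t_e = 0.707 × 0.1875 = 0.1326 in; L = 16 in.
Weld metal: R_n/Ω = (1/2.0) × 0.6 × 100 × 0.1326 × 16 = 63.63 kips.
Base metal (shear rupture): R_n/Ω = (1/2.0) × 0.6 × 58 × 0.1875 × 16 = 52.2 kips.
Governing: base-metal shear rupture.

R_n/Ω ≈ 52.2 kips (base-metal shear rupture governs)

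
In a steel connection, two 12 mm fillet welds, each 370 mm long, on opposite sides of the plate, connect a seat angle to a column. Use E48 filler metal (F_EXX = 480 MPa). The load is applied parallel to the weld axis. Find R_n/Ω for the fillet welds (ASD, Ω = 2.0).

Effective throat t_e = 0.707 × 12 = 8.484 mm.
Total length L = 740 mm; A_we = 8.484 × 740 = 6278 mm².
F_nw = 0.6 F_EXX = 0.6 × 480 = 288 MPa.
R_n = 288 × 6278 × 10⁻³ = 1808 kN; R_n/Ω = 1808/2.0 = 904.1 kN.

R_n/Ω ≈ 904 kN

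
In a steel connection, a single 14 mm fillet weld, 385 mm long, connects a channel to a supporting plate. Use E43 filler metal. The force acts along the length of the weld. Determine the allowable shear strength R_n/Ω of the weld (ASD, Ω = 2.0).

E43XX → F_EXX = 430 MPa.
Effective throat t_e = 0.707 × 14 = 9.898 mm.
Total length L = 385 mm; A_we = 9.898 × 385 = 3811 mm².
F_nw = 0.6 F_EXX = 0.6 × 430 = 258 MPa.
R_n = 258 × 3811 × 10⁻³ = 983.2 kN; R_n/Ω = 983.2/2.0 = 491.6 kN.

R_n/Ω ≈ 492 kN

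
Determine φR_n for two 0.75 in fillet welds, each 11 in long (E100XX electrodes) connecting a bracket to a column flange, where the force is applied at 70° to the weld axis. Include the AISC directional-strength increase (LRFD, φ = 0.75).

E100XX → F_EXX = 100 ksi.
t_e = 0.707 × 0.75 = 0.5302 in; A_we = 0.5302 × 22 = 11.67 in².
Directional factor: 1.0 + 0.5 sin^1.5(70°) = 1.455.
F_nw = 0.6 × 100 × 1.455 = 87.33 ksi.
φR_n = 0.75 × 87.33 × 11.67 = 764 kips.

φR_n ≈ 764 kips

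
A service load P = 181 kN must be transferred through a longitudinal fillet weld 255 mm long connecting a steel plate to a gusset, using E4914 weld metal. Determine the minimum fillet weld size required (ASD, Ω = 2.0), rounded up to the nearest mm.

w = 7 mm

E49XX → F_EXX = 490 MPa.
Total weld length L = 255 mm.
Required throat t_e = P × Ω / (0.6 F_EXX × L) = 181 × 2.0 / (0.6 × 490 × 255 × 10⁻³) = 4.829 mm.
Required leg w = t_e / 0.707 = 6.83 mm → use 7 mm.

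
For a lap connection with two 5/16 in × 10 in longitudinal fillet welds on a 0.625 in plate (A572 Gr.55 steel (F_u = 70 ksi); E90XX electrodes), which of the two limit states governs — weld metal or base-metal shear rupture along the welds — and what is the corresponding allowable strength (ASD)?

R_n/Ω ≈ 119 kip (weld metal governs)

E90XX → F_EXX = 90 ksi.
t_e = 0.707 × 0.3125 = 0.2209 in; L = 20 in.
Weld metal: R_n/Ω = (1/2.0) × 0.6 × 90 × 0.2209 × 20 = 119.3 kip.
Base metal (shear rupture): R_n/Ω = (1/2.0) × 0.6 × 70 × 0.625 × 20 = 262.5 kip.
Governing: weld metal.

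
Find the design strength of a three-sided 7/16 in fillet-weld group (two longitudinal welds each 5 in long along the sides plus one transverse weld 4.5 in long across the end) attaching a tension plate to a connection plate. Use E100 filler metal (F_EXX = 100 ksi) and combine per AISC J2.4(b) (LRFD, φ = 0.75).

φR_n ≈ 212 kips

t_e = 0.707 × 0.4375 = 0.3093 in.
R_nwl = 0.6 × 100 × 0.3093 × 10 = 185.6 kips (longitudinal, 2 welds).
R_nwt = 0.6 × 100 × 0.3093 × 4.5 = 83.51 kips (transverse, base value).
(i) R_nwl + R_nwt = 269.1 kips; (ii) 0.85 R_nwl + 1.5 R_nwt = 283 kips.
R_n = max = 283 kips [governs: (ii)]; φR_n = 212.3 kips.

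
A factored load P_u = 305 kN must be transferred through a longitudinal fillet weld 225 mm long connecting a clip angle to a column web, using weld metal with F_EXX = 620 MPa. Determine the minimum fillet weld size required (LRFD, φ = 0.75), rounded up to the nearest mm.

w = 7 mm

Total weld length L = 225 mm.
Required throat t_e = P_u / (φ × 0.6 F_EXX × L) = 305 / (0.75 × 0.6 × 620 × 225 × 10⁻³) = 4.859 mm.
Required leg w = t_e / 0.707 = 6.872 mm → use 7 mm.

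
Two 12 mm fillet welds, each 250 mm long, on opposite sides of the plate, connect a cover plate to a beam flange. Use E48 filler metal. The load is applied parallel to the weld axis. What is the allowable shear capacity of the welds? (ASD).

E48XX → F_EXX = 480 MPa.
Effective throat t_e = 0.707 × 12 = 8.484 mm.
Total length L = 500 mm; A_we = 8.484 × 500 = 4242 mm².
F_nw = 0.6 F_EXX = 0.6 × 480 = 288 MPa.
R_n = 288 × 4242 × 10⁻³ = 1222 kN; R_n/Ω = 1222/2.0 = 610.8 kN.

R_n/Ω ≈ 611 kN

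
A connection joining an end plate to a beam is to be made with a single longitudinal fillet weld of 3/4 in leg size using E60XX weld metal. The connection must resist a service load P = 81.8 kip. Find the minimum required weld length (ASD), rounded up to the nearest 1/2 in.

E60XX → F_EXX = 60 ksi.
Throat t_e = 0.707 × 0.75 = 0.5302 in.
r_n/Ω = (0.6 × 60 × 0.5302) / 2.0 = 9.544 kip/in.
L_req = P / (r_n/Ω) = 81.8 / 9.544 = 8.57 in total.
Round up → use L = 9 in.

L = 9 in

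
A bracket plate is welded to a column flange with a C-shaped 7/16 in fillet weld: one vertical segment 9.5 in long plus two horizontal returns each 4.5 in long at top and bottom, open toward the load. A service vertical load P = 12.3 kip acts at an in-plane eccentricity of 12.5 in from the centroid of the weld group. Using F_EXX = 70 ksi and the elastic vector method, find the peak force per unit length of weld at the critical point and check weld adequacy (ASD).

f_max ≈ 3.3 kip/in; adequate

Total weld length L_w = 18.5 in. Treat welds as unit-width lines.
Centroid: x̄ = 2×4.5×2.25 / 18.5 = 1.095 in from the vertical weld.
Polar moment about centroid: J = I_x + I_y = [9.5³/12 + 2×4.5×4.75²] + [9.5×1.095² + 2(4.5³/12 + 4.5×1.155²)] = 313.1 in³.
Direct shear f_v = P/L_w = 12.3 / 18.5 = 0.6649 kip/in (vertical).
Torsion M = P·e = 12.3 × 12.5 = 153.75 kip·in.
Critical point at (x, y) = (3.405, 4.75) from centroid. f_tx = M·y/J = 2.333 kip/in; f_ty = M·x/J = 1.672 kip/in.
Resultant f_max = √[f_tx² + (f_v + f_ty)²] = √[2.333² + (0.6649 + 1.672)²] = 3.302 kip/in.
Capacity per unit length: r_n/Ω = (1/2.0) × 0.6 × 70 × (0.707 × 0.4375) = 6.496 kip/in.
3.302 ≤ 6.496 → adequate.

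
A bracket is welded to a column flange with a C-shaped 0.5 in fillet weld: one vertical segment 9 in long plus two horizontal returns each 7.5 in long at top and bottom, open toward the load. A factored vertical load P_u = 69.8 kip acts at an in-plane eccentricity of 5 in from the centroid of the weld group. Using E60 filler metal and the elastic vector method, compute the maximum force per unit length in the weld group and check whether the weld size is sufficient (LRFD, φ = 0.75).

E60XX → F_EXX = 60 ksi.
Total weld length L_w = 24 in. Treat welds as unit-width lines.
Centroid: x̄ = 2×7.5×3.75 / 24 = 2.344 in from the vertical weld.
Polar moment about centroid: J = I_x + I_y = [9³/12 + 2×7.5×4.5²] + [9×2.344² + 2(7.5³/12 + 7.5×1.406²)] = 513.9 in³.
Direct shear f_v = P/L_w = 69.8 / 24 = 2.908 kip/in (vertical).
Torsion M = P·e = 69.8 × 5 = 349 kip·in.
Critical point at (x, y) = (5.156, 4.5) from centroid. f_tx = M·y/J = 3.056 kip/in; f_ty = M·x/J = 3.502 kip/in.
Resultant f_max = √[f_tx² + (f_v + f_ty)²] = √[3.056² + (2.908 + 3.502)²] = 7.101 kip/in.
Capacity per unit length: φr_n = 0.75 × 0.6 × 60 × (0.707 × 0.5) = 9.544 kip/in.
7.101 ≤ 9.544 → adequate.

f_max ≈ 7.1 kip/in; adequate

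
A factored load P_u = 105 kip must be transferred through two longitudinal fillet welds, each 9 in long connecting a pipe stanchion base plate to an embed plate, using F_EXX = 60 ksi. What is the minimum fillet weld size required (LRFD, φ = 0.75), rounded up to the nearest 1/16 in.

w = 5/16 in

Total weld length L = 18 in.
Required throat t_e = P_u / (φ × 0.6 F_EXX × L) = 105 / (0.75 × 0.6 × 60 × 18) = 0.216 in.
Required leg w = t_e / 0.707 = 0.3056 in → use 5/16 in.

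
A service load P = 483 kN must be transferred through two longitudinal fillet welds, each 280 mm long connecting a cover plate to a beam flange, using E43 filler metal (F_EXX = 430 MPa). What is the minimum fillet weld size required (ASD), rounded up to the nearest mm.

w = 10 mm

Total weld length L = 560 mm.
Required throat t_e = P × Ω / (0.6 F_EXX × L) = 483 × 2.0 / (0.6 × 430 × 560 × 10⁻³) = 6.686 mm.
Required leg w = t_e / 0.707 = 9.457 mm → use 10 mm.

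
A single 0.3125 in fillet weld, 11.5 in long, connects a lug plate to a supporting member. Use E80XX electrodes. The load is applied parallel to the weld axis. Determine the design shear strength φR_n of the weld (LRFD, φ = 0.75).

φR_n ≈ 91.5 kips

E80XX → F_EXX = 80 ksi.
Effective throat t_e = 0.707 × 0.3125 = 0.2209 in.
Total length L = 11.5 in; A_we = 0.2209 × 11.5 = 2.541 in².
F_nw = 0.6 F_EXX = 0.6 × 80 = 48 ksi.
φR_n = 0.75 × 48 × 2.541 = 91.47 kips.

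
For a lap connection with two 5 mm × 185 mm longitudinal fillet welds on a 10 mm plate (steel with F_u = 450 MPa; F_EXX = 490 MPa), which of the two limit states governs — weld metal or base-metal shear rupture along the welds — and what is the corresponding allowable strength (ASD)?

R_n/Ω ≈ 192 kN (weld metal governs)

t_e = 0.707 × 5 = 3.535 mm; L = 370 mm.
Weld metal: R_n/Ω = (1/2.0) × 0.6 × 490 × 3.535 × 370 × 10⁻³ = 192.3 kN.
Base metal (shear rupture): R_n/Ω = (1/2.0) × 0.6 × 450 × 10 × 370 × 10⁻³ = 499.5 kN.
Governing: weld metal.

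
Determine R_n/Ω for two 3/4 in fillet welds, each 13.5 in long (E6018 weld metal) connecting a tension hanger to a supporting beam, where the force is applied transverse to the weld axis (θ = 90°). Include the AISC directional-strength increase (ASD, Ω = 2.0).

E60XX → F_EXX = 60 ksi.
t_e = 0.707 × 0.75 = 0.5302 in; A_we = 0.5302 × 27 = 14.32 in².
Directional factor: 1.0 + 0.5 sin^1.5(90°) = 1.5.
F_nw = 0.6 × 60 × 1.5 = 54 ksi.
R_n/Ω = (54 × 14.32) / 2.0 = 386.6 kip.

R_n/Ω ≈ 387 kip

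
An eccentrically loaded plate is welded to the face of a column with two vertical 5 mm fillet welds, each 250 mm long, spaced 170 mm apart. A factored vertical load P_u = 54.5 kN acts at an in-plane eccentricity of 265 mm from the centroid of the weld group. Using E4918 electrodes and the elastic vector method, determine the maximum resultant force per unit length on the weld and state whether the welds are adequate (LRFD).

E49XX → F_EXX = 490 MPa.
Total weld length L_w = 500 mm. Treat welds as unit-width lines.
Polar moment about centroid: J = 2[d³/12 + d(b/2)²] = 2[250³/12 + 250×85²] = 6217000 mm³.
Direct shear f_v = P/L_w = 54.5×10³ / 500 = 109 N/mm (vertical).
Torsion M = P·e = 54.5×10³ × 265 = 14442000 N·mm.
Critical point at (x, y) = (85, 125) from centroid. f_tx = M·y/J = 290.4 N/mm; f_ty = M·x/J = 197.5 N/mm.
Resultant f_max = √[f_tx² + (f_v + f_ty)²] = √[290.4² + (109 + 197.5)²] = 422.2 N/mm.
Capacity per unit length: φr_n = 0.75 × 0.6 × 490 × (0.707 × 5) = 779.5 N/mm.
422.2 ≤ 779.5 → adequate.

f_max ≈ 422 N/mm; adequate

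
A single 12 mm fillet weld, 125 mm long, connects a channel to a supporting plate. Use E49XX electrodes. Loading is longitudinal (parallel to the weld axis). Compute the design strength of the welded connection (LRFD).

E49XX → F_EXX = 490 MPa.
Effective throat t_e = 0.707 × 12 = 8.484 mm.
Total length L = 125 mm; A_we = 8.484 × 125 = 1060 mm².
F_nw = 0.6 F_EXX = 0.6 × 490 = 294 MPa.
φR_n = 0.75 × 294 × 1060 × 10⁻³ = 233.8 kN.

φR_n ≈ 234 kN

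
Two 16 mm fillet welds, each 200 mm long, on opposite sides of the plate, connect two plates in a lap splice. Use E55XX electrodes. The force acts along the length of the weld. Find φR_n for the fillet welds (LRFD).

E55XX → F_EXX = 550 MPa.
Effective throat t_e = 0.707 × 16 = 11.31 mm.
Total length L = 400 mm; A_we = 11.31 × 400 = 4525 mm².
F_nw = 0.6 F_EXX = 0.6 × 550 = 330 MPa.
φR_n = 0.75 × 330 × 4525 × 10⁻³ = 1120 kN.

φR_n ≈ 1120 kN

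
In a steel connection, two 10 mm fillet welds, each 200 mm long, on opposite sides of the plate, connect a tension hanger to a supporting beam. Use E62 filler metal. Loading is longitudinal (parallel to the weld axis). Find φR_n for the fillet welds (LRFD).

E62XX → F_EXX = 620 MPa.
Effective throat t_e = 0.707 × 10 = 7.07 mm.
Total length L = 400 mm; A_we = 7.07 × 400 = 2828 mm².
F_nw = 0.6 F_EXX = 0.6 × 620 = 372 MPa.
φR_n = 0.75 × 372 × 2828 × 10⁻³ = 789 kN.

φR_n ≈ 789 kN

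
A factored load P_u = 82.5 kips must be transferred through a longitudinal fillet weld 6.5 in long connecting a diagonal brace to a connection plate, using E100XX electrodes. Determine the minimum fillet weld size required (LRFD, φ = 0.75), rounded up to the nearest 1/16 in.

w = 7/16 in

E100XX → F_EXX = 100 ksi.
Total weld length L = 6.5 in.
Required throat t_e = P_u / (φ × 0.6 F_EXX × L) = 82.5 / (0.75 × 0.6 × 100 × 6.5) = 0.2821 in.
Required leg w = t_e / 0.707 = 0.3989 in → use 7/16 in.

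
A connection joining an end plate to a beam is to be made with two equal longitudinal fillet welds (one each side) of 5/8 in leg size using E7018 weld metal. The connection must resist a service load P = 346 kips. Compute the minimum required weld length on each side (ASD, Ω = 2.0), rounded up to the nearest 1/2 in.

L = 19 in on each side

E70XX → F_EXX = 70 ksi.
Throat t_e = 0.707 × 0.625 = 0.4419 in.
r_n/Ω = (0.6 × 70 × 0.4419) / 2.0 = 9.279 kip/in.
L_req = P / (r_n/Ω) = 346 / 9.279 = 37.29 in total.
Per side: 37.29 / 2 = 18.64 in.
Round up → use L = 19 in on each side.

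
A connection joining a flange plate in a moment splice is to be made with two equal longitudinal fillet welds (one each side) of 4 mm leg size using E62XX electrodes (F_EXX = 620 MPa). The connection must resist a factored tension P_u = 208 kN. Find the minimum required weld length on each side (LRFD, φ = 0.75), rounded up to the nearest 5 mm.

L = 135 mm on each side

Throat t_e = 0.707 × 4 = 2.828 mm.
φr_n = 0.75 × 0.6 × 620 × 2.828 × 10⁻³ = 0.789 kN/mm.
L_req = P_u / φr_n = 208 / 0.789 = 263.6 mm total.
Per side: 263.6 / 2 = 131.8 mm.
Round up → use L = 135 mm on each side.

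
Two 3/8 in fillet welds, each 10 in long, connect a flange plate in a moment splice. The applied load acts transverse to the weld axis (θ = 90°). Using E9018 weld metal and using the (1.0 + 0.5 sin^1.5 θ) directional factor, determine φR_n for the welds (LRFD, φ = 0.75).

E90XX → F_EXX = 90 ksi.
t_e = 0.707 × 0.375 = 0.2651 in; A_we = 0.2651 × 20 = 5.303 in².
Directional factor: 1.0 + 0.5 sin^1.5(90°) = 1.5.
F_nw = 0.6 × 90 × 1.5 = 81 ksi.
φR_n = 0.75 × 81 × 5.303 = 322.1 kip.

φR_n ≈ 322 kip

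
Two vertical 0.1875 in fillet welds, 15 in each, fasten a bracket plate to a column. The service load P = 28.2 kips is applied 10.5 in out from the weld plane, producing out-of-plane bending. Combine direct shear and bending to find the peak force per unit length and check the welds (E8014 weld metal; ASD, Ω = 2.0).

E80XX → F_EXX = 80 ksi.
L_w = 2 × 15 = 30 in; section modulus (unit throat) S = 2 × L²/6 = 75 in².
Direct shear f_v = P/L_w = 28.2/30 = 0.94 kip/in.
Moment M = P × e = 28.2 × 10.5 = 296.1 kip·in; bending f_b = M/S = 3.948 kip/in.
f_max = √(f_v² + f_b²) = √(0.94² + 3.948²) = 4.058 kip/in.
r_n/Ω = (1/2.0) × 0.6 × 80 × (0.707 × 0.1875) = 3.181 kip/in → NOT adequate.

f_max ≈ 4.06 kip/in; NOT adequate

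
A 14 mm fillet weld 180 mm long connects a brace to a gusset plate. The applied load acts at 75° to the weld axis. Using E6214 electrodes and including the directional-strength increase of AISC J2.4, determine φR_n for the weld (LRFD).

E62XX → F_EXX = 620 MPa.
t_e = 0.707 × 14 = 9.898 mm; A_we = 9.898 × 180 = 1782 mm².
Directional factor: 1.0 + 0.5 sin^1.5(75°) = 1.475.
F_nw = 0.6 × 620 × 1.475 = 548.6 MPa.
φR_n = 0.75 × 548.6 × 1782 × 10⁻³ = 733 kN.

φR_n ≈ 733 kN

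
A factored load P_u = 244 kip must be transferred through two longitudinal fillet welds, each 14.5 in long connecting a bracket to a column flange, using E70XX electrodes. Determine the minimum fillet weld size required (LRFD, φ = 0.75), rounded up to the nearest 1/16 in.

w = 7/16 in

E70XX → F_EXX = 70 ksi.
Total weld length L = 29 in.
Required throat t_e = P_u / (φ × 0.6 F_EXX × L) = 244 / (0.75 × 0.6 × 70 × 29) = 0.2671 in.
Required leg w = t_e / 0.707 = 0.3778 in → use 7/16 in.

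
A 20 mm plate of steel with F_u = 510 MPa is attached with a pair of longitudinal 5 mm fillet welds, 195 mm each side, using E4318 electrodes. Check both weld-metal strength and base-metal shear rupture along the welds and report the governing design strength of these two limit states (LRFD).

φR_n ≈ 267 kN (weld metal governs)

E43XX → F_EXX = 430 MPa.
t_e = 0.707 × 5 = 3.535 mm; L = 390 mm.
Weld metal: φR_n = 0.75 × 0.6 × 430 × 3.535 × 390 × 10⁻³ = 266.8 kN.
Base metal (shear rupture): φR_n = 0.75 × 0.6 × 510 × 20 × 390 × 10⁻³ = 1790 kN.
Governing: weld metal.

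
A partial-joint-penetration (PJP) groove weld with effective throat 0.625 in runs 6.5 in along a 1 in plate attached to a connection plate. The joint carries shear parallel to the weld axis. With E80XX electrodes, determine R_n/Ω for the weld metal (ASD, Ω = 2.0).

R_n/Ω ≈ 97.5 kip

E80XX → F_EXX = 80 ksi.
Effective throat (given) t_e = 0.625 in.
A_we = 0.625 × 6.5 = 4.062 in².
F_nw = 0.6 F_EXX = 48 ksi.
R_n/Ω = (48 × 4.062) / 2.0 = 97.5 kip.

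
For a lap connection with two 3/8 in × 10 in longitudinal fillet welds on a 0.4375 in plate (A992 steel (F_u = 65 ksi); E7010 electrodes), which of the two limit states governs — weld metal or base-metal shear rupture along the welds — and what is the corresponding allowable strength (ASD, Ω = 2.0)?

E70XX → F_EXX = 70 ksi.
t_e = 0.707 × 0.375 = 0.2651 in; L = 20 in.
Weld metal: R_n/Ω = (1/2.0) × 0.6 × 70 × 0.2651 × 20 = 111.4 kips.
Base metal (shear rupture): R_n/Ω = (1/2.0) × 0.6 × 65 × 0.4375 × 20 = 170.6 kips.
Governing: weld metal.

R_n/Ω ≈ 111 kips (weld metal governs)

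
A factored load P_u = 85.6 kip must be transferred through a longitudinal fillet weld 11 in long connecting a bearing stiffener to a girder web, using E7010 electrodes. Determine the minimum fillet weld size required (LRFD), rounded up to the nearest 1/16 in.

E70XX → F_EXX = 70 ksi.
Total weld length L = 11 in.
Required throat t_e = P_u / (φ × 0.6 F_EXX × L) = 85.6 / (0.75 × 0.6 × 70 × 11) = 0.247 in.
Required leg w = t_e / 0.707 = 0.3494 in → use 3/8 in.

w = 3/8 in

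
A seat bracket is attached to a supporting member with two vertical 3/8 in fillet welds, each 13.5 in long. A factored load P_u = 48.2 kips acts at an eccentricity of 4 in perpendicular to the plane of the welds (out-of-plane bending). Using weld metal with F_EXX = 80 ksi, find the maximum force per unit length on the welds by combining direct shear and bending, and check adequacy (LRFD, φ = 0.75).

L_w = 2 × 13.5 = 27 in; section modulus (unit throat) S = 2 × L²/6 = 60.75 in².
Direct shear f_v = P/L_w = 48.2/27 = 1.785 kip/in.
Moment M = P × e = 48.2 × 4 = 192.8 kip·in; bending f_b = M/S = 3.174 kip/in.
f_max = √(f_v² + f_b²) = √(1.785² + 3.174²) = 3.641 kip/in.
φr_n = 0.75 × 0.6 × 80 × (0.707 × 0.375) = 9.544 kip/in → adequate.

f_max ≈ 3.64 kip/in; adequate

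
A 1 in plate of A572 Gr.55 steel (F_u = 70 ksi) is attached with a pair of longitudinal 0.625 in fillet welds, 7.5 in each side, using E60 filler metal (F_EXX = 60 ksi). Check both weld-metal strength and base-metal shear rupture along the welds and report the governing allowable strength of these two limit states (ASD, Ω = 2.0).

R_n/Ω ≈ 119 kips (weld metal governs)

t_e = 0.707 × 0.625 = 0.4419 in; L = 15 in.
Weld metal: R_n/Ω = (1/2.0) × 0.6 × 60 × 0.4419 × 15 = 119.3 kips.
Base metal (shear rupture): R_n/Ω = (1/2.0) × 0.6 × 70 × 1 × 15 = 315 kips.
Governing: weld metal.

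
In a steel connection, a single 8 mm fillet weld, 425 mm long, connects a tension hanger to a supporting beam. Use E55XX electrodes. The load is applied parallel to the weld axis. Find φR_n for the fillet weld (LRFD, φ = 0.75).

φR_n ≈ 595 kN

E55XX → F_EXX = 550 MPa.
Effective throat t_e = 0.707 × 8 = 5.656 mm.
Total length L = 425 mm; A_we = 5.656 × 425 = 2404 mm².
F_nw = 0.6 F_EXX = 0.6 × 550 = 330 MPa.
φR_n = 0.75 × 330 × 2404 × 10⁻³ = 594.9 kN.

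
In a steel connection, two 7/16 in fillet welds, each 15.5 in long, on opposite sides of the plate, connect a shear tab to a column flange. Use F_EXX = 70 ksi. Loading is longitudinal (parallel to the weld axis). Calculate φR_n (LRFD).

Effective throat t_e = 0.707 × 0.4375 = 0.3093 in.
Total length L = 31 in; A_we = 0.3093 × 31 = 9.589 in².
F_nw = 0.6 F_EXX = 0.6 × 70 = 42 ksi.
φR_n = 0.75 × 42 × 9.589 = 302 kip.

φR_n ≈ 302 kip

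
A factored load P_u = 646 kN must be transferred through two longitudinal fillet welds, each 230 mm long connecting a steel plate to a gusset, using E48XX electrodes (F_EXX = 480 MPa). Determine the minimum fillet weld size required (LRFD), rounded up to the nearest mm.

Total weld length L = 460 mm.
Required throat t_e = P_u / (φ × 0.6 F_EXX × L) = 646 / (0.75 × 0.6 × 480 × 460 × 10⁻³) = 6.502 mm.
Required leg w = t_e / 0.707 = 9.196 mm → use 10 mm.

w = 10 mm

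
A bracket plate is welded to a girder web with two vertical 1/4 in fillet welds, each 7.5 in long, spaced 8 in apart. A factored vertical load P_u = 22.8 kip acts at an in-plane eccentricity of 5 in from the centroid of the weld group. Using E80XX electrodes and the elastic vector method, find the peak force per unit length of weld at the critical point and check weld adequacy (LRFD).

f_max ≈ 3.29 kip/in; adequate

E80XX → F_EXX = 80 ksi.
Total weld length L_w = 15 in. Treat welds as unit-width lines.
Polar moment about centroid: J = 2[d³/12 + d(b/2)²] = 2[7.5³/12 + 7.5×4²] = 310.3 in³.
Direct shear f_v = P/L_w = 22.8 / 15 = 1.52 kip/in (vertical).
Torsion M = P·e = 22.8 × 5 = 114 kip·in.
Critical point at (x, y) = (4, 3.75) from centroid. f_tx = M·y/J = 1.378 kip/in; f_ty = M·x/J = 1.469 kip/in.
Resultant f_max = √[f_tx² + (f_v + f_ty)²] = √[1.378² + (1.52 + 1.469)²] = 3.292 kip/in.
Capacity per unit length: φr_n = 0.75 × 0.6 × 80 × (0.707 × 0.25) = 6.363 kip/in.
3.292 ≤ 6.363 → adequate.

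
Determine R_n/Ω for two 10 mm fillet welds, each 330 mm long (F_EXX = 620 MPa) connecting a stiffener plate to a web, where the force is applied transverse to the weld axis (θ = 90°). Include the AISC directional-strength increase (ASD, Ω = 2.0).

t_e = 0.707 × 10 = 7.07 mm; A_we = 7.07 × 660 = 4666 mm².
Directional factor: 1.0 + 0.5 sin^1.5(90°) = 1.5.
F_nw = 0.6 × 620 × 1.5 = 558 MPa.
R_n/Ω = (558 × 4666) / 2.0 × 10⁻³ = 1302 kN.

R_n/Ω ≈ 1300 kN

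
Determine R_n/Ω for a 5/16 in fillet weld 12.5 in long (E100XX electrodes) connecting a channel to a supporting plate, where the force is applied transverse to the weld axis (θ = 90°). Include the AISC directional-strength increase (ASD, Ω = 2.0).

R_n/Ω ≈ 124 kip

E100XX → F_EXX = 100 ksi.
t_e = 0.707 × 0.3125 = 0.2209 in; A_we = 0.2209 × 12.5 = 2.762 in².
Directional factor: 1.0 + 0.5 sin^1.5(90°) = 1.5.
F_nw = 0.6 × 100 × 1.5 = 90 ksi.
R_n/Ω = (90 × 2.762) / 2.0 = 124.3 kip.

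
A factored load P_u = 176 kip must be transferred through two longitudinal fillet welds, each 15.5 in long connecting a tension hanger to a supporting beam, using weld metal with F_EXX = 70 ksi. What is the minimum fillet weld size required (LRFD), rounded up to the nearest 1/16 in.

Total weld length L = 31 in.
Required throat t_e = P_u / (φ × 0.6 F_EXX × L) = 176 / (0.75 × 0.6 × 70 × 31) = 0.1802 in.
Required leg w = t_e / 0.707 = 0.2549 in → use 5/16 in.

w = 5/16 in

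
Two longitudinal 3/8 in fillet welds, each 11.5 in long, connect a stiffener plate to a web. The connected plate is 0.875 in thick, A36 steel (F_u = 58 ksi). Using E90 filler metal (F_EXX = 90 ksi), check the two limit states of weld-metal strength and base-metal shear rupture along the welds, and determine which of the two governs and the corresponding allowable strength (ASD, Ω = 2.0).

t_e = 0.707 × 0.375 = 0.2651 in; L = 23 in.
Weld metal: R_n/Ω = (1/2.0) × 0.6 × 90 × 0.2651 × 23 = 164.6 kips.
Base metal (shear rupture): R_n/Ω = (1/2.0) × 0.6 × 58 × 0.875 × 23 = 350.2 kips.
Governing: weld metal.

R_n/Ω ≈ 165 kips (weld metal governs)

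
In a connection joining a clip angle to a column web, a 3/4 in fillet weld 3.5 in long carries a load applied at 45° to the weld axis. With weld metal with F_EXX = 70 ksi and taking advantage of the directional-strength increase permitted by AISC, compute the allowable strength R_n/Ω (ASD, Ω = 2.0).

R_n/Ω ≈ 50.6 kips

t_e = 0.707 × 0.75 = 0.5302 in; A_we = 0.5302 × 3.5 = 1.856 in².
Directional factor: 1.0 + 0.5 sin^1.5(45°) = 1.297.
F_nw = 0.6 × 70 × 1.297 = 54.49 ksi.
R_n/Ω = (54.49 × 1.856) / 2.0 = 50.56 kips.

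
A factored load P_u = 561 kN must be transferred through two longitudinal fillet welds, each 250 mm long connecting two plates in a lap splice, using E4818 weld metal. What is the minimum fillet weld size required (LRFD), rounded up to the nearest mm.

E48XX → F_EXX = 480 MPa.
Total weld length L = 500 mm.
Required throat t_e = P_u / (φ × 0.6 F_EXX × L) = 561 / (0.75 × 0.6 × 480 × 500 × 10⁻³) = 5.194 mm.
Required leg w = t_e / 0.707 = 7.347 mm → use 8 mm.

w = 8 mm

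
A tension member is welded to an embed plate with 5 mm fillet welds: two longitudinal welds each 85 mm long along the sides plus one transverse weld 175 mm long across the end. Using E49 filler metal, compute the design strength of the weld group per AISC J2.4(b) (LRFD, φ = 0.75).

E49XX → F_EXX = 490 MPa.
t_e = 0.707 × 5 = 3.535 mm.
R_nwl = 0.6 × 490 × 3.535 × 170 × 10⁻³ = 176.7 kN (longitudinal, 2 welds).
R_nwt = 0.6 × 490 × 3.535 × 175 × 10⁻³ = 181.9 kN (transverse, base value).
(i) R_nwl + R_nwt = 358.6 kN; (ii) 0.85 R_nwl + 1.5 R_nwt = 423 kN.
R_n = max = 423 kN [governs: (ii)]; φR_n = 317.2 kN.

φR_n ≈ 317 kN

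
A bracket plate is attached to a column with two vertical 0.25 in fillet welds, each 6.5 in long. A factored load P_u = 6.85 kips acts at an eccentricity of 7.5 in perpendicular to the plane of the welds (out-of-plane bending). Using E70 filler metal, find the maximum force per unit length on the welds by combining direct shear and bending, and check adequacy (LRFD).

f_max ≈ 3.69 kip/in; adequate

E70XX → F_EXX = 70 ksi.
L_w = 2 × 6.5 = 13 in; section modulus (unit throat) S = 2 × L²/6 = 14.08 in².
Direct shear f_v = P/L_w = 6.85/13 = 0.5269 kip/in.
Moment M = P × e = 6.85 × 7.5 = 51.375 kip·in; bending f_b = M/S = 3.648 kip/in.
f_max = √(f_v² + f_b²) = √(0.5269² + 3.648²) = 3.686 kip/in.
φr_n = 0.75 × 0.6 × 70 × (0.707 × 0.25) = 5.568 kip/in → adequate.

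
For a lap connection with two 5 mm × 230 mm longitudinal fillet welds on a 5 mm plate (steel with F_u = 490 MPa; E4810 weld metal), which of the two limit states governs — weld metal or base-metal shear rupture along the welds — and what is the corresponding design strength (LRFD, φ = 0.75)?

φR_n ≈ 351 kN (weld metal governs)

E48XX → F_EXX = 480 MPa.
t_e = 0.707 × 5 = 3.535 mm; L = 460 mm.
Weld metal: φR_n = 0.75 × 0.6 × 480 × 3.535 × 460 × 10⁻³ = 351.2 kN.
Base metal (shear rupture): φR_n = 0.75 × 0.6 × 490 × 5 × 460 × 10⁻³ = 507.2 kN.
Governing: weld metal.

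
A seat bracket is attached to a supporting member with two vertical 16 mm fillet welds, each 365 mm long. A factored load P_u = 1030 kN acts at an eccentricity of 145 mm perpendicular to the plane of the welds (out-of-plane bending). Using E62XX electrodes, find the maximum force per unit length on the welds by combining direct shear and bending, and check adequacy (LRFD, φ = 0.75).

f_max ≈ 3650 N/mm; NOT adequate

E62XX → F_EXX = 620 MPa.
L_w = 2 × 365 = 730 mm; section modulus (unit throat) S = 2 × L²/6 = 44410 mm².
Direct shear f_v = P/L_w = 1030×10³/730 = 1411 N/mm.
Moment M = P × e = 1030×10³ × 145 = 149350000 N·mm; bending f_b = M/S = 3363 N/mm.
f_max = √(f_v² + f_b²) = √(1411² + 3363²) = 3647 N/mm.
φr_n = 0.75 × 0.6 × 620 × (0.707 × 16) = 3156 N/mm → NOT adequate.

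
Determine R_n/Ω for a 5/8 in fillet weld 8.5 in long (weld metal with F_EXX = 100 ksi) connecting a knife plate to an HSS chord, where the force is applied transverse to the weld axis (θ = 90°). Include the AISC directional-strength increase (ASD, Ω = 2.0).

R_n/Ω ≈ 169 kips

t_e = 0.707 × 0.625 = 0.4419 in; A_we = 0.4419 × 8.5 = 3.756 in².
Directional factor: 1.0 + 0.5 sin^1.5(90°) = 1.5.
F_nw = 0.6 × 100 × 1.5 = 90 ksi.
R_n/Ω = (90 × 3.756) / 2.0 = 169 kips.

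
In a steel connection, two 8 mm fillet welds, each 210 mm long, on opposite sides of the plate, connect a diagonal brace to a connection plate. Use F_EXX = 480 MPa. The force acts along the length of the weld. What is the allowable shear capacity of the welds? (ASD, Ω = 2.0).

Effective throat t_e = 0.707 × 8 = 5.656 mm.
Total length L = 420 mm; A_we = 5.656 × 420 = 2376 mm².
F_nw = 0.6 F_EXX = 0.6 × 480 = 288 MPa.
R_n = 288 × 2376 × 10⁻³ = 684.1 kN; R_n/Ω = 684.1/2.0 = 342.1 kN.

R_n/Ω ≈ 342 kN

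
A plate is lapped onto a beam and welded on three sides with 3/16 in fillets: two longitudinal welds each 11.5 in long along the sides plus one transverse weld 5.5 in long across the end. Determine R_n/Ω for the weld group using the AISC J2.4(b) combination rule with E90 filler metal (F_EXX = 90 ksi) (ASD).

R_n/Ω ≈ 102 kips

t_e = 0.707 × 0.1875 = 0.1326 in.
R_nwl = 0.6 × 90 × 0.1326 × 23 = 164.6 kips (longitudinal, 2 welds).
R_nwt = 0.6 × 90 × 0.1326 × 5.5 = 39.37 kips (transverse, base value).
(i) R_nwl + R_nwt = 204 kips; (ii) 0.85 R_nwl + 1.5 R_nwt = 199 kips.
R_n = max = 204 kips [governs: (i)]; R_n/Ω = 102 kips.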